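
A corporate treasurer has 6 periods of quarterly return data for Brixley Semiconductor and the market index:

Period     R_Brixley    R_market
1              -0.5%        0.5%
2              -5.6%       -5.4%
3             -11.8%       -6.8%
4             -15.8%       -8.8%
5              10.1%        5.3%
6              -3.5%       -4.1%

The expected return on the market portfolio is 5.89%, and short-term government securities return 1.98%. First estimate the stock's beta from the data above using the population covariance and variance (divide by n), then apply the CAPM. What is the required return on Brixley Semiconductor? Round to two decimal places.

8.60%

Mean R_i = (-0.5 − 5.6 − 11.8 − 15.8 + 10.1 − 3.5) / 6 = -4.5167%
Mean R_m = (0.5 − 5.4 − 6.8 − 8.8 + 5.3 − 4.1) / 6 = -3.2167%
Σ(R_i − R̄_i)(R_m − R̄_m) = 229.9783  ⇒  Cov = 229.9783 / 6 = 38.3297
Σ(R_m − R̄_m)² = 135.9083  ⇒  Var(R_m) = 135.9083 / 6 = 22.6514
β = Cov / Var(R_m) = 38.3297 / 22.6514 = 1.6922
MRP = 5.89% − 1.98% = 3.91%
E(R) = R_f + β × MRP = 1.98% + 1.6922 × 3.91% = 8.60%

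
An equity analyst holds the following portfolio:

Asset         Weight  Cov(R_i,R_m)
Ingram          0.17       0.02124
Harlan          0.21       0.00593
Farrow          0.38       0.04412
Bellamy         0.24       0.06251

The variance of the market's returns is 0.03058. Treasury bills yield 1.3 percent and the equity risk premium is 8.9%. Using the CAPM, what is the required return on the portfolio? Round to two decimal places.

11.96%

β_Ingram = 0.02124 / 0.03058 = 0.6946
β_Harlan = 0.00593 / 0.03058 = 0.1939
β_Farrow = 0.04412 / 0.03058 = 1.4428
β_Bellamy = 0.06251 / 0.03058 = 2.0441
β_P = Σ w_i β_i = 0.17×0.6946 + 0.21×0.1939 + 0.38×1.4428 + 0.24×2.0441 = 1.1976
E(R_P) = R_f + β_P × MRP = 1.3% + 1.1976 × 8.9% = 11.96%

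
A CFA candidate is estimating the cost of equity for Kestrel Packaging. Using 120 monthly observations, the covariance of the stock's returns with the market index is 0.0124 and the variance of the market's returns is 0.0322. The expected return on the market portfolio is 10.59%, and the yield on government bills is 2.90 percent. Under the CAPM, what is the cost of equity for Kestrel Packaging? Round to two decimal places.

5.86%

β = Cov(R_i, R_m) / Var(R_m) = 0.0124 / 0.0322 = 0.3851
MRP = 10.59% − 2.90% = 7.69%
E(R) = R_f + β × MRP = 2.90% + 0.3851 × 7.69% = 5.86%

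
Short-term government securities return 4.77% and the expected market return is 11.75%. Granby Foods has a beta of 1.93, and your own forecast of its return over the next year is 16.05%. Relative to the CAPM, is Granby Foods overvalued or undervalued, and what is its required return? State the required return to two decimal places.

Overvalued; required return 18.24%

MRP = 11.75% − 4.77% = 6.98%
Required return = R_f + β·MRP = 4.77% + 1.93 × 6.98% = 18.24%
Forecast 16.05% < required 18.24% → the stock plots below the SML → overvalued.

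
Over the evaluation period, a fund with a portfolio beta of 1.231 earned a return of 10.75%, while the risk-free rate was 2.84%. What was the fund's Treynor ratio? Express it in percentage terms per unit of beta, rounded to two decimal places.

6.43%

Treynor = (R_P − R_f) / β_P = (10.75% − 2.84%) / 1.2310 = 7.91% / 1.2310 = 6.43%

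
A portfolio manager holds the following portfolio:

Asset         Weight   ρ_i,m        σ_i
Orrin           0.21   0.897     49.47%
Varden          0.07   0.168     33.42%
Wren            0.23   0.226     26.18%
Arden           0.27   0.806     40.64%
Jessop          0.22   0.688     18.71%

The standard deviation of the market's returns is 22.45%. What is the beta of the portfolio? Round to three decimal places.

1.013

β_Orrin = 0.897 × 49.47% / 22.45% = 1.9766
β_Varden = 0.168 × 33.42% / 22.45% = 0.2501
β_Wren = 0.226 × 26.18% / 22.45% = 0.2635
β_Arden = 0.806 × 40.64% / 22.45% = 1.4591
β_Jessop = 0.688 × 18.71% / 22.45% = 0.5734
β_P = Σ w_i β_i = 0.21×1.9766 + 0.07×0.2501 + 0.23×0.2635 + 0.27×1.4591 + 0.22×0.5734 = 1.0133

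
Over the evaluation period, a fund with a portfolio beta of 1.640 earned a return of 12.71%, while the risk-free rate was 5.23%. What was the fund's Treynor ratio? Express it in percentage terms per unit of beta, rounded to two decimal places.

4.56%

Treynor = (R_P − R_f) / β_P = (12.71% − 5.23%) / 1.6400 = 7.48% / 1.6400 = 4.56%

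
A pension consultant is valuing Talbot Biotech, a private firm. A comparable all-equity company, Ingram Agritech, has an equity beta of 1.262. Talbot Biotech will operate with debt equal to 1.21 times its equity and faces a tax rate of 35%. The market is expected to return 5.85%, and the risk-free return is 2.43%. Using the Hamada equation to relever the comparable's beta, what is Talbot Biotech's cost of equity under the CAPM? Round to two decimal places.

10.14%

β_L = β_U × [1 + (1 − t)(D/E)] = 1.262 × [1 + (1 − 0.35) × 1.21]
    = 1.262 × [1 + 0.65 × 1.21] = 1.262 × 1.7865 = 2.2546
MRP = 5.85% − 2.43% = 3.42%
E(R) = R_f + β_L × MRP = 2.43% + 2.2546 × 3.42% = 10.14%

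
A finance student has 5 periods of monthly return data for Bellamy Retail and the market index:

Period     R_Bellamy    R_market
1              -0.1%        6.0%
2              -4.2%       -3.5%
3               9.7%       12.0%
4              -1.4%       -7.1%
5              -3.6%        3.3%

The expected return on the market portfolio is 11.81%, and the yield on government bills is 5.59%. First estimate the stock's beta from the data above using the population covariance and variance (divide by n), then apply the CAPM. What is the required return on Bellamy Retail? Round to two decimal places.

9.03%

Mean R_i = (-0.1 − 4.2 + 9.7 − 1.4 − 3.6) / 5 = 0.0800%
Mean R_m = (6.0 − 3.5 + 12.0 − 7.1 + 3.3) / 5 = 2.1400%
Σ(R_i − R̄_i)(R_m − R̄_m) = 127.7040  ⇒  Cov = 127.7040 / 5 = 25.5408
Σ(R_m − R̄_m)² = 230.6520  ⇒  Var(R_m) = 230.6520 / 5 = 46.1304
β = Cov / Var(R_m) = 25.5408 / 46.1304 = 0.5537
MRP = 11.81% − 5.59% = 6.22%
E(R) = R_f + β × MRP = 5.59% + 0.5537 × 6.22% = 9.03%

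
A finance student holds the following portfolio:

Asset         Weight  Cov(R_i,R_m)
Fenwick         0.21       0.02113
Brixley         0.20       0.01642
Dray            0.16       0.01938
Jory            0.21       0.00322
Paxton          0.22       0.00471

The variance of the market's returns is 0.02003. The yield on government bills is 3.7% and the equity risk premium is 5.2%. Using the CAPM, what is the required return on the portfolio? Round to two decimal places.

β_Fenwick = 0.02113 / 0.02003 = 1.0549
β_Brixley = 0.01642 / 0.02003 = 0.8198
β_Dray = 0.01938 / 0.02003 = 0.9675
β_Jory = 0.00322 / 0.02003 = 0.1608
β_Paxton = 0.00471 / 0.02003 = 0.2351
β_P = Σ w_i β_i = 0.21×1.0549 + 0.20×0.8198 + 0.16×0.9675 + 0.21×0.1608 + 0.22×0.2351 = 0.6258
E(R_P) = R_f + β_P × MRP = 3.7% + 0.6258 × 5.2% = 6.95%

6.95%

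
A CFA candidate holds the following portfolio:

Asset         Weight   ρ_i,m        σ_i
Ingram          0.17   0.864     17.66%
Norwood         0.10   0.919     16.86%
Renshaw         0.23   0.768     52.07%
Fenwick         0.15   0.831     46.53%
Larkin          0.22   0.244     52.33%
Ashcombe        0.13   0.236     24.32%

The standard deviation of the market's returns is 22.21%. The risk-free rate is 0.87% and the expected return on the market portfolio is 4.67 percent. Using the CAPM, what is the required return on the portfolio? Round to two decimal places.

β_Ingram = 0.864 × 17.66% / 22.21% = 0.6870
β_Norwood = 0.919 × 16.86% / 22.21% = 0.6976
β_Renshaw = 0.768 × 52.07% / 22.21% = 1.8005
β_Fenwick = 0.831 × 46.53% / 22.21% = 1.7409
β_Larkin = 0.244 × 52.33% / 22.21% = 0.5749
β_Ashcombe = 0.236 × 24.32% / 22.21% = 0.2584
β_P = Σ w_i β_i = 0.17×0.6870 + 0.10×0.6976 + 0.23×1.8005 + 0.15×1.7409 + 0.22×0.5749 + 0.13×0.2584 = 1.0219
MRP = 4.67% − 0.87% = 3.80%
E(R_P) = R_f + β_P × MRP = 0.87% + 1.0219 × 3.80% = 4.75%

4.75%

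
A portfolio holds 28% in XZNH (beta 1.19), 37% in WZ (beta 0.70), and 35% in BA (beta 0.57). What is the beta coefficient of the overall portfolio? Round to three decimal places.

0.792

β_P = Σ w_i β_i = 0.28×1.19 + 0.37×0.70 + 0.35×0.57 = 0.7917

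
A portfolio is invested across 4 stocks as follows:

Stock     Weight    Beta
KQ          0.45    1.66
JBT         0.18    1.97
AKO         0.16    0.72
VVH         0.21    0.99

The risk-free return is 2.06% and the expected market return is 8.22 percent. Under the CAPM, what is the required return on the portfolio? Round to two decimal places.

10.84%

β_P = Σ w_i β_i = 0.45×1.66 + 0.18×1.97 + 0.16×0.72 + 0.21×0.99 = 1.4247
MRP = 8.22% − 2.06% = 6.16%
E(R_P) = R_f + β_P × MRP = 2.06% + 1.4247 × 6.16% = 10.84%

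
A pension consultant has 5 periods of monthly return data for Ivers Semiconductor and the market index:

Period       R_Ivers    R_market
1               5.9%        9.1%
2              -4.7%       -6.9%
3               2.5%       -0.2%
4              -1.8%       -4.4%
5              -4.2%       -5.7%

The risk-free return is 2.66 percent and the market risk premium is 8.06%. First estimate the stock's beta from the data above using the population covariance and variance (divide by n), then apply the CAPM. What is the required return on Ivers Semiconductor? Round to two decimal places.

8.08%

Mean R_i = (5.9 − 4.7 + 2.5 − 1.8 − 4.2) / 5 = -0.4600%
Mean R_m = (9.1 − 6.9 − 0.2 − 4.4 − 5.7) / 5 = -1.6200%
Σ(R_i − R̄_i)(R_m − R̄_m) = 113.7540  ⇒  Cov = 113.7540 / 5 = 22.7508
Σ(R_m − R̄_m)² = 169.1880  ⇒  Var(R_m) = 169.1880 / 5 = 33.8376
β = Cov / Var(R_m) = 22.7508 / 33.8376 = 0.6724
E(R) = R_f + β × MRP = 2.66% + 0.6724 × 8.06% = 8.08%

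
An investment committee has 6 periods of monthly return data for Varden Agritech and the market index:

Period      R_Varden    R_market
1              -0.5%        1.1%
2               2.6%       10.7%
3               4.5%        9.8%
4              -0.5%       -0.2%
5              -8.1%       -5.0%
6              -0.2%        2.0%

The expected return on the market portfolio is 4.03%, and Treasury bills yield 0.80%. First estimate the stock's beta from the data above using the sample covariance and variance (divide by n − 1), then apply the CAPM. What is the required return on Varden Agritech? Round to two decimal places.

Mean R_i = (-0.5 + 2.6 + 4.5 − 0.5 − 8.1 − 0.2) / 6 = -0.3667%
Mean R_m = (1.1 + 10.7 + 9.8 − 0.2 − 5.0 + 2.0) / 6 = 3.0667%
Σ(R_i − R̄_i)(R_m − R̄_m) = 118.3167  ⇒  Cov = 118.3167 / 5 = 23.6633
Σ(R_m − R̄_m)² = 184.3533  ⇒  Var(R_m) = 184.3533 / 5 = 36.8707
β = Cov / Var(R_m) = 23.6633 / 36.8707 = 0.6418
MRP = 4.03% − 0.80% = 3.23%
E(R) = R_f + β × MRP = 0.80% + 0.6418 × 3.23% = 2.87%

2.87%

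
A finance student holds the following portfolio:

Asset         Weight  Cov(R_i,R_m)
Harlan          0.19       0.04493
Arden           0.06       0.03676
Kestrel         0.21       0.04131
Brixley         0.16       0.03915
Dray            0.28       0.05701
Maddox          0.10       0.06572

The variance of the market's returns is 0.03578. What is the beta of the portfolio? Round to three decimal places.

1.348

β_Harlan = 0.04493 / 0.03578 = 1.2557
β_Arden = 0.03676 / 0.03578 = 1.0274
β_Kestrel = 0.04131 / 0.03578 = 1.1546
β_Brixley = 0.03915 / 0.03578 = 1.0942
β_Dray = 0.05701 / 0.03578 = 1.5933
β_Maddox = 0.06572 / 0.03578 = 1.8368
β_P = Σ w_i β_i = 0.19×1.2557 + 0.06×1.0274 + 0.21×1.1546 + 0.16×1.0942 + 0.28×1.5933 + 0.10×1.8368 = 1.3476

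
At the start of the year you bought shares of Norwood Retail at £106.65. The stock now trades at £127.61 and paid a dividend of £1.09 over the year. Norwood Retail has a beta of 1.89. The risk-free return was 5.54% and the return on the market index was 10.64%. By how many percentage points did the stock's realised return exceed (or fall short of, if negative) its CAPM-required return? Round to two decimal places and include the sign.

+5.50%

Realised HPR = (P1 + D1 − P0) / P0 = (127.61 + 1.09 − 106.65) / 106.65 = 22.05 / 106.65 = 20.6751%
MRP = 10.64% − 5.54% = 5.10%
CAPM required = R_f + β·MRP = 5.54% + 1.89 × 5.10% = 15.1790%
α = realised − required = 20.6751% − 15.1790% = +5.50%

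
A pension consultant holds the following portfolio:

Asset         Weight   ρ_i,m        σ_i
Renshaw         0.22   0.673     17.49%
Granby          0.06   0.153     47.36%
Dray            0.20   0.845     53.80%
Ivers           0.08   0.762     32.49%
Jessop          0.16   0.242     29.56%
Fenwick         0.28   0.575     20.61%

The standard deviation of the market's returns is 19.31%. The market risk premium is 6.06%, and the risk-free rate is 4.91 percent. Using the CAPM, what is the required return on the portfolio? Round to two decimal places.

β_Renshaw = 0.673 × 17.49% / 19.31% = 0.6096
β_Granby = 0.153 × 47.36% / 19.31% = 0.3753
β_Dray = 0.845 × 53.80% / 19.31% = 2.3543
β_Ivers = 0.762 × 32.49% / 19.31% = 1.2821
β_Jessop = 0.242 × 29.56% / 19.31% = 0.3705
β_Fenwick = 0.575 × 20.61% / 19.31% = 0.6137
β_P = Σ w_i β_i = 0.22×0.6096 + 0.06×0.3753 + 0.20×2.3543 + 0.08×1.2821 + 0.16×0.3705 + 0.28×0.6137 = 0.9612
E(R_P) = R_f + β_P × MRP = 4.91% + 0.9612 × 6.06% = 10.73%

10.73%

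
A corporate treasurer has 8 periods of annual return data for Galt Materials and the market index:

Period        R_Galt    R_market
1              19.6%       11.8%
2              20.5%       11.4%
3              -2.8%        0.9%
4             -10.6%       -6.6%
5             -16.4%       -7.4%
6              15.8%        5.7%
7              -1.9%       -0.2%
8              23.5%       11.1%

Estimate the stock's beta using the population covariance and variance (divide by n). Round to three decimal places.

1.945

Mean R_i = (19.6 + 20.5 − 2.8 − 10.6 − 16.4 + 15.8 − 1.9 + 23.5) / 8 = 5.9625%
Mean R_m = (11.8 + 11.4 + 0.9 − 6.6 − 7.4 + 5.7 − 0.2 + 11.1) / 8 = 3.3375%
Σ(R_i − R̄_i)(R_m − R̄_m) = 845.8713  ⇒  Cov = 845.8713 / 8 = 105.7339
Σ(R_m − R̄_m)² = 434.9588  ⇒  Var(R_m) = 434.9588 / 8 = 54.3699
β = Cov / Var(R_m) = 105.7339 / 54.3699 = 1.9447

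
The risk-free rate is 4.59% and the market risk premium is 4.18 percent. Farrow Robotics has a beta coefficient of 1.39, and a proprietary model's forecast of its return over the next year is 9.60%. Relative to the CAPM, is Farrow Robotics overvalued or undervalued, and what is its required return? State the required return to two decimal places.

Overvalued; required return 10.40%

Required return = R_f + β·MRP = 4.59% + 1.39 × 4.18% = 10.40%
Forecast 9.60% < required 10.40% → the stock plots below the SML → overvalued.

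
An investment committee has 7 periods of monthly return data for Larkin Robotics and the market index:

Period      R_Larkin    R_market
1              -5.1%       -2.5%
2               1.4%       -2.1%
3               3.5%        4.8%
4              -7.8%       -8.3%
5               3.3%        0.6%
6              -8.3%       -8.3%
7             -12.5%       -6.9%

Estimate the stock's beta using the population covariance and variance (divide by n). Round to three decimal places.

1.137

Mean R_i = (-5.1 + 1.4 + 3.5 − 7.8 + 3.3 − 8.3 − 12.5) / 7 = -3.6429%
Mean R_m = (-2.5 − 2.1 + 4.8 − 8.3 + 0.6 − 8.3 − 6.9) / 7 = -3.2429%
Σ(R_i − R̄_i)(R_m − R̄_m) = 165.7771  ⇒  Cov = 165.7771 / 7 = 23.6824
Σ(R_m − R̄_m)² = 145.8371  ⇒  Var(R_m) = 145.8371 / 7 = 20.8339
β = Cov / Var(R_m) = 23.6824 / 20.8339 = 1.1367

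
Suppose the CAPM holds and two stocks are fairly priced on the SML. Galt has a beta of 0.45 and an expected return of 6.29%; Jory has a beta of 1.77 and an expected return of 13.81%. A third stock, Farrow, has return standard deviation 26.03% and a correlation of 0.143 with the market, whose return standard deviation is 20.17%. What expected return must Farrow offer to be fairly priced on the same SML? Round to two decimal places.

4.78%

MRP = (13.81% − 6.29%) / (1.77 − 0.45) = 5.6970%
R_f = 6.29% − 0.45 × 5.6970% = 3.7264%
β_Farrow = ρ·σ_i/σ_m = 0.143 × 26.03 / 20.17 = 0.1845
E(R_Farrow) = R_f + β × MRP = 3.7264% + 0.1845 × 5.6970% = 4.78%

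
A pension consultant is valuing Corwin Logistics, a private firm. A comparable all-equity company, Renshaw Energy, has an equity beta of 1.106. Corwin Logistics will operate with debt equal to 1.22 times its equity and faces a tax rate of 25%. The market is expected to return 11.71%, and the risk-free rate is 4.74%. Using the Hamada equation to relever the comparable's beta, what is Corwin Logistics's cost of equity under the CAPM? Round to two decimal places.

β_L = β_U × [1 + (1 − t)(D/E)] = 1.106 × [1 + (1 − 0.25) × 1.22]
    = 1.106 × [1 + 0.75 × 1.22] = 1.106 × 1.9150 = 2.1180
MRP = 11.71% − 4.74% = 6.97%
E(R) = R_f + β_L × MRP = 4.74% + 2.1180 × 6.97% = 19.50%

19.50%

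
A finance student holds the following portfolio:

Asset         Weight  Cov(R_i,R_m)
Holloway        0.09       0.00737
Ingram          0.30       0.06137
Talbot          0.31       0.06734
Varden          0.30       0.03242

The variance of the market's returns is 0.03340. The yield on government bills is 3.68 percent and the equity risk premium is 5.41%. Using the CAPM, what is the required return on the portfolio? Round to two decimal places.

β_Holloway = 0.00737 / 0.03340 = 0.2207
β_Ingram = 0.06137 / 0.03340 = 1.8374
β_Talbot = 0.06734 / 0.03340 = 2.0162
β_Varden = 0.03242 / 0.03340 = 0.9707
β_P = Σ w_i β_i = 0.09×0.2207 + 0.30×1.8374 + 0.31×2.0162 + 0.30×0.9707 = 1.4873
E(R_P) = R_f + β_P × MRP = 3.68% + 1.4873 × 5.41% = 11.73%

11.73%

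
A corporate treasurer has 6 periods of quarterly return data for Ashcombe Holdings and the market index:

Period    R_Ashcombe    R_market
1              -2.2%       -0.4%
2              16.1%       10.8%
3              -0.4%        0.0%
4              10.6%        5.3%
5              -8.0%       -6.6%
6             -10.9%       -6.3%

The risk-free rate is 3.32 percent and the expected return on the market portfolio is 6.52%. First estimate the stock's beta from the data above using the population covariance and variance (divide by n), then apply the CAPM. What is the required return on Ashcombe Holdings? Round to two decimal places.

8.26%

Mean R_i = (-2.2 + 16.1 − 0.4 + 10.6 − 8.0 − 10.9) / 6 = 0.8667%
Mean R_m = (-0.4 + 10.8 + 0.0 + 5.3 − 6.6 − 6.3) / 6 = 0.4667%
Σ(R_i − R̄_i)(R_m − R̄_m) = 349.9833  ⇒  Cov = 349.9833 / 6 = 58.3306
Σ(R_m − R̄_m)² = 226.8333  ⇒  Var(R_m) = 226.8333 / 6 = 37.8056
β = Cov / Var(R_m) = 58.3306 / 37.8056 = 1.5429
MRP = 6.52% − 3.32% = 3.20%
E(R) = R_f + β × MRP = 3.32% + 1.5429 × 3.20% = 8.26%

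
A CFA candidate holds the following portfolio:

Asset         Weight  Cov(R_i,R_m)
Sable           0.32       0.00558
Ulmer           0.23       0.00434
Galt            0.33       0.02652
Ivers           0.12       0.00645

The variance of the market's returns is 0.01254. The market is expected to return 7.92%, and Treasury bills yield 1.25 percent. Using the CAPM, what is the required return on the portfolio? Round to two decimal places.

7.80%

β_Sable = 0.00558 / 0.01254 = 0.4450
β_Ulmer = 0.00434 / 0.01254 = 0.3461
β_Galt = 0.02652 / 0.01254 = 2.1148
β_Ivers = 0.00645 / 0.01254 = 0.5144
β_P = Σ w_i β_i = 0.32×0.4450 + 0.23×0.3461 + 0.33×2.1148 + 0.12×0.5144 = 0.9816
MRP = 7.92% − 1.25% = 6.67%
E(R_P) = R_f + β_P × MRP = 1.25% + 0.9816 × 6.67% = 7.80%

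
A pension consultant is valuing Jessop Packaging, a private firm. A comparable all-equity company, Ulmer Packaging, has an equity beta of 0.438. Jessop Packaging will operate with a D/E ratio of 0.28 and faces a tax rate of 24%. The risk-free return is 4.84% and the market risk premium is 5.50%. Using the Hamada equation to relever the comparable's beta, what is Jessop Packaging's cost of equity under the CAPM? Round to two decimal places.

β_L = β_U × [1 + (1 − t)(D/E)] = 0.438 × [1 + (1 − 0.24) × 0.28]
    = 0.438 × [1 + 0.76 × 0.28] = 0.438 × 1.2128 = 0.5312
E(R) = R_f + β_L × MRP = 4.84% + 0.5312 × 5.50% = 7.76%

7.76%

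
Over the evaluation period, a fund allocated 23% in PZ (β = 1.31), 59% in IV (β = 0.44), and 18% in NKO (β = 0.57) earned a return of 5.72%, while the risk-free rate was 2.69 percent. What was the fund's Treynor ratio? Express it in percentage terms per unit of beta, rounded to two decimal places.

4.57%

β_P = 0.23×1.31 + 0.59×0.44 + 0.18×0.57 = 0.6635
Treynor = (R_P − R_f) / β_P = (5.72% − 2.69%) / 0.6635 = 3.03% / 0.6635 = 4.57%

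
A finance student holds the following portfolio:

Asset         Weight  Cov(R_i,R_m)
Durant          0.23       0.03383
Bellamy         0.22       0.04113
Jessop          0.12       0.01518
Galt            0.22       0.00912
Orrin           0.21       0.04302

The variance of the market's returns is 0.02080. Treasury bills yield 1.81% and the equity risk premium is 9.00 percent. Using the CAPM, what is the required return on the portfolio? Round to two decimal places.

β_Durant = 0.03383 / 0.02080 = 1.6264
β_Bellamy = 0.04113 / 0.02080 = 1.9774
β_Jessop = 0.01518 / 0.02080 = 0.7298
β_Galt = 0.00912 / 0.02080 = 0.4385
β_Orrin = 0.04302 / 0.02080 = 2.0683
β_P = Σ w_i β_i = 0.23×1.6264 + 0.22×1.9774 + 0.12×0.7298 + 0.22×0.4385 + 0.21×2.0683 = 1.4275
E(R_P) = R_f + β_P × MRP = 1.81% + 1.4275 × 9.00% = 14.66%

14.66%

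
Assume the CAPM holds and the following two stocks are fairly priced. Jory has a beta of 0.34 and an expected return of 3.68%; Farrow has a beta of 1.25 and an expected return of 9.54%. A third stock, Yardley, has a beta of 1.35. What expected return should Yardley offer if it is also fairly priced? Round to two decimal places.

MRP (SML slope) = (9.54% − 3.68%) / (1.25 − 0.34) = 5.86% / 0.91 = 6.4396%
R_f (intercept) = 3.68% − 0.34 × 6.4396% = 1.4905%
E(R_Yardley) = R_f + β × MRP = 1.4905% + 1.35 × 6.4396% = 10.18%

10.18%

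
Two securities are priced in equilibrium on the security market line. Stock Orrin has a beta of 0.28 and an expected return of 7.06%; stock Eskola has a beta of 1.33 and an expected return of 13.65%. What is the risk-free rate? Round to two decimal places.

5.30%

Both satisfy E(R) = R_f + β·MRP, so the slope of the SML is
MRP = (13.65% − 7.06%) / (1.33 − 0.28) = 6.59% / 1.05 = 6.2762%
R_f = E(R_Orrin) − β_Orrin·MRP = 7.06% − 0.28 × 6.2762% = 5.3027%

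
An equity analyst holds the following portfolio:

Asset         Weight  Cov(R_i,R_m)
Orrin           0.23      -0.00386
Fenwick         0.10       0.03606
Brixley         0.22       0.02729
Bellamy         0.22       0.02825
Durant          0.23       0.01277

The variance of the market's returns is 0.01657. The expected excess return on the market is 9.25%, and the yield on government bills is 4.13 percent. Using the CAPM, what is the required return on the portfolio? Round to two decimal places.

14.11%

β_Orrin = -0.00386 / 0.01657 = -0.2330
β_Fenwick = 0.03606 / 0.01657 = 2.1762
β_Brixley = 0.02729 / 0.01657 = 1.6470
β_Bellamy = 0.02825 / 0.01657 = 1.7049
β_Durant = 0.01277 / 0.01657 = 0.7707
β_P = Σ w_i β_i = 0.23×-0.2330 + 0.10×2.1762 + 0.22×1.6470 + 0.22×1.7049 + 0.23×0.7707 = 1.0787
E(R_P) = R_f + β_P × MRP = 4.13% + 1.0787 × 9.25% = 14.11%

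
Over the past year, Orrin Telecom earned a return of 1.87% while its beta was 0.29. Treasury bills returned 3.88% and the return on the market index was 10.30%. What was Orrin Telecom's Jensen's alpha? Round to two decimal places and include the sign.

Market excess return = 10.30% − 3.88% = 6.42%
CAPM benchmark = R_f + β(R_m − R_f) = 3.88% + 0.29 × 6.42% = 5.7418%
α = actual − benchmark = 1.87% − 5.7418% = -3.87%

-3.87%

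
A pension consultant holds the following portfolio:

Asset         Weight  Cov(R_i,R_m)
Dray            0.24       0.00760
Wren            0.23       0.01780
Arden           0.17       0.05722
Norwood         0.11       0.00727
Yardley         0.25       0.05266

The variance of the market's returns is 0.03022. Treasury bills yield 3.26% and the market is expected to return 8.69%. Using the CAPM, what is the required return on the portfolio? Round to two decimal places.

8.58%

β_Dray = 0.00760 / 0.03022 = 0.2515
β_Wren = 0.01780 / 0.03022 = 0.5890
β_Arden = 0.05722 / 0.03022 = 1.8934
β_Norwood = 0.00727 / 0.03022 = 0.2406
β_Yardley = 0.05266 / 0.03022 = 1.7426
β_P = Σ w_i β_i = 0.24×0.2515 + 0.23×0.5890 + 0.17×1.8934 + 0.11×0.2406 + 0.25×1.7426 = 0.9798
MRP = 8.69% − 3.26% = 5.43%
E(R_P) = R_f + β_P × MRP = 3.26% + 0.9798 × 5.43% = 8.58%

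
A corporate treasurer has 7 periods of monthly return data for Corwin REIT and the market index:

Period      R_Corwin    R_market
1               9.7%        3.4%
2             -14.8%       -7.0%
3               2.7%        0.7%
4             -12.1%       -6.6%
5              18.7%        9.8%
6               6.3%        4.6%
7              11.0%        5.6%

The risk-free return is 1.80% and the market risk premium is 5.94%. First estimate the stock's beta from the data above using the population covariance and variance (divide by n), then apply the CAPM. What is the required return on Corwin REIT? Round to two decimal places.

13.31%

Mean R_i = (9.7 − 14.8 + 2.7 − 12.1 + 18.7 + 6.3 + 11.0) / 7 = 3.0714%
Mean R_m = (3.4 − 7.0 + 0.7 − 6.6 + 9.8 + 4.6 + 5.6) / 7 = 1.5000%
Σ(R_i − R̄_i)(R_m − R̄_m) = 459.9200  ⇒  Cov = 459.9200 / 7 = 65.7029
Σ(R_m − R̄_m)² = 237.4200  ⇒  Var(R_m) = 237.4200 / 7 = 33.9171
β = Cov / Var(R_m) = 65.7029 / 33.9171 = 1.9372
E(R) = R_f + β × MRP = 1.80% + 1.9372 × 5.94% = 13.31%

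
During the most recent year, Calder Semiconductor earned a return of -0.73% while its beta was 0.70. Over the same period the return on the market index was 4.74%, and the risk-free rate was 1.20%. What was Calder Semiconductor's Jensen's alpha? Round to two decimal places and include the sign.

Market excess return = 4.74% − 1.20% = 3.54%
CAPM benchmark = R_f + β(R_m − R_f) = 1.20% + 0.70 × 3.54% = 3.6780%
α = actual − benchmark = -0.73% − 3.6780% = -4.41%

-4.41%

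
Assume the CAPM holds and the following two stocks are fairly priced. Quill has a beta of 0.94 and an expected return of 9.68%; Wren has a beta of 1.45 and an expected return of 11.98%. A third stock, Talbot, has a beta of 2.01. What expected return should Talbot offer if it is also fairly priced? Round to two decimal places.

14.51%

MRP (SML slope) = (11.98% − 9.68%) / (1.45 − 0.94) = 2.30% / 0.51 = 4.5098%
R_f (intercept) = 9.68% − 0.94 × 4.5098% = 5.4408%
E(R_Talbot) = R_f + β × MRP = 5.4408% + 2.01 × 4.5098% = 14.51%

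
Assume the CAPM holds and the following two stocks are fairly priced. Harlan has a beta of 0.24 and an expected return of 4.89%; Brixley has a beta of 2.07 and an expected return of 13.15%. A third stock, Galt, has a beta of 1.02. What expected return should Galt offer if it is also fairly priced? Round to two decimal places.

MRP (SML slope) = (13.15% − 4.89%) / (2.07 − 0.24) = 8.26% / 1.83 = 4.5137%
R_f (intercept) = 4.89% − 0.24 × 4.5137% = 3.8067%
E(R_Galt) = R_f + β × MRP = 3.8067% + 1.02 × 4.5137% = 8.41%

8.41%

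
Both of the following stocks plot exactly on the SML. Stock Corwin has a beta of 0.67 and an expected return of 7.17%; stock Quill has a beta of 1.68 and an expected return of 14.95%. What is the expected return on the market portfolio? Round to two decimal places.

9.71%

Both satisfy E(R) = R_f + β·MRP, so the slope of the SML is
MRP = (14.95% − 7.17%) / (1.68 − 0.67) = 7.78% / 1.01 = 7.7030%
R_f = E(R_Corwin) − β_Corwin·MRP = 7.17% − 0.67 × 7.7030% = 2.0090%
E(R_m) = R_f + MRP = 2.0090% + 7.7030% = 9.71%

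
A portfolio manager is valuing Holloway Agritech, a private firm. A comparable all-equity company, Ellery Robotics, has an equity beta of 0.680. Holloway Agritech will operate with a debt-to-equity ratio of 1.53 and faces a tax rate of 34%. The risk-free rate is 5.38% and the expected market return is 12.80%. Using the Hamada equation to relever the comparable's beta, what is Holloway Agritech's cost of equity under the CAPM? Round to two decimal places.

15.52%

β_L = β_U × [1 + (1 − t)(D/E)] = 0.680 × [1 + (1 − 0.34) × 1.53]
    = 0.680 × [1 + 0.66 × 1.53] = 0.680 × 2.0098 = 1.3667
MRP = 12.80% − 5.38% = 7.42%
E(R) = R_f + β_L × MRP = 5.38% + 1.3667 × 7.42% = 15.52%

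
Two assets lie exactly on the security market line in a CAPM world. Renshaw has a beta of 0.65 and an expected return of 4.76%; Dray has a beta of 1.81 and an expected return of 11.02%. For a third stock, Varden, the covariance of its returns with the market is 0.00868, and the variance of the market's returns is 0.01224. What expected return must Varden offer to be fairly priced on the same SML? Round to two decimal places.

5.08%

MRP = (11.02% − 4.76%) / (1.81 − 0.65) = 5.3966%
R_f = 4.76% − 0.65 × 5.3966% = 1.2522%
β_Varden = Cov / Var(R_m) = 0.00868 / 0.01224 = 0.7092
E(R_Varden) = R_f + β × MRP = 1.2522% + 0.7092 × 5.3966% = 5.08%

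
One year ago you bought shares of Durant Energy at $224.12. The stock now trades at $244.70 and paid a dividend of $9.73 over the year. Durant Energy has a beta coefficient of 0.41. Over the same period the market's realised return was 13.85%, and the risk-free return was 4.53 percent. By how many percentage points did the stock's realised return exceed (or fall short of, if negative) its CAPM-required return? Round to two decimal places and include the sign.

Realised HPR = (P1 + D1 − P0) / P0 = (244.70 + 9.73 − 224.12) / 224.12 = 30.31 / 224.12 = 13.5240%
MRP = 13.85% − 4.53% = 9.32%
CAPM required = R_f + β·MRP = 4.53% + 0.41 × 9.32% = 8.3512%
α = realised − required = 13.5240% − 8.3512% = +5.17%

+5.17%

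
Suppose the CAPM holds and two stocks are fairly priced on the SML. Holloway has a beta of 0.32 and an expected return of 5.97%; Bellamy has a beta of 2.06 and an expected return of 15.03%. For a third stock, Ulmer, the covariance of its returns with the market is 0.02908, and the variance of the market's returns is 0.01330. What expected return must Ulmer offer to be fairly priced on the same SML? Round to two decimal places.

MRP = (15.03% − 5.97%) / (2.06 − 0.32) = 5.2069%
R_f = 5.97% − 0.32 × 5.2069% = 4.3038%
β_Ulmer = Cov / Var(R_m) = 0.02908 / 0.01330 = 2.1865
E(R_Ulmer) = R_f + β × MRP = 4.3038% + 2.1865 × 5.2069% = 15.69%

15.69%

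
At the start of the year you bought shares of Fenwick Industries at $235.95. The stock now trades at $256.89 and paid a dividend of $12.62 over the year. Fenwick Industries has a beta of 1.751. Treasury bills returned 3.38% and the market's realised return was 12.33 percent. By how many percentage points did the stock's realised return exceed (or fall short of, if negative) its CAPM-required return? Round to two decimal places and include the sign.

Realised HPR = (P1 + D1 − P0) / P0 = (256.89 + 12.62 − 235.95) / 235.95 = 33.56 / 235.95 = 14.2234%
MRP = 12.33% − 3.38% = 8.95%
CAPM required = R_f + β·MRP = 3.38% + 1.751 × 8.95% = 19.05145%
α = realised − required = 14.2234% − 19.05145% = -4.83%

-4.83%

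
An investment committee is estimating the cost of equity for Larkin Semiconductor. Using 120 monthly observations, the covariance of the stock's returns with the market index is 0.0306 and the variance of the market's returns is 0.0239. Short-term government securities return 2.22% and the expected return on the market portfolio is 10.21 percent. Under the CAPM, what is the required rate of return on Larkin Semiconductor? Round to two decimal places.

β = Cov(R_i, R_m) / Var(R_m) = 0.0306 / 0.0239 = 1.2803
MRP = 10.21% − 2.22% = 7.99%
E(R) = R_f + β × MRP = 2.22% + 1.2803 × 7.99% = 12.45%

12.45%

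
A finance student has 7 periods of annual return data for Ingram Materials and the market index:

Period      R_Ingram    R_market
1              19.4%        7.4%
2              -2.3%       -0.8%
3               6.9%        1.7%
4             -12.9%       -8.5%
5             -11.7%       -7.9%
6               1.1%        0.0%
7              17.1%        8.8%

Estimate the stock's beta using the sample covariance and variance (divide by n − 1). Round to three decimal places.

1.879

Mean R_i = (19.4 − 2.3 + 6.9 − 12.9 − 11.7 + 1.1 + 17.1) / 7 = 2.5143%
Mean R_m = (7.4 − 0.8 + 1.7 − 8.5 − 7.9 + 0.0 + 8.8) / 7 = 0.1000%
Σ(R_i − R̄_i)(R_m − R̄_m) = 507.9300  ⇒  Cov = 507.9300 / 6 = 84.6550
Σ(R_m − R̄_m)² = 270.3200  ⇒  Var(R_m) = 270.3200 / 6 = 45.0533
β = Cov / Var(R_m) = 84.6550 / 45.0533 = 1.8790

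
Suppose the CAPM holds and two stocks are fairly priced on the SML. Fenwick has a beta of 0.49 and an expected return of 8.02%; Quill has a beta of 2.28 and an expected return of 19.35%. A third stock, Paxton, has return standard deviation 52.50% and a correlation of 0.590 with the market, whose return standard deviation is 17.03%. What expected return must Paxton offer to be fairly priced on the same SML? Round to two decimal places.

16.43%

MRP = (19.35% − 8.02%) / (2.28 − 0.49) = 6.3296%
R_f = 8.02% − 0.49 × 6.3296% = 4.9185%
β_Paxton = ρ·σ_i/σ_m = 0.590 × 52.50 / 17.03 = 1.8188
E(R_Paxton) = R_f + β × MRP = 4.9185% + 1.8188 × 6.3296% = 16.43%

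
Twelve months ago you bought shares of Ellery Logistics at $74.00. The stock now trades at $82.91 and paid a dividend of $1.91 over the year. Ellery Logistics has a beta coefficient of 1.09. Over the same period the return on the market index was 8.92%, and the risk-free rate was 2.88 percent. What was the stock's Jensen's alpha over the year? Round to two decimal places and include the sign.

+5.16%

Realised HPR = (P1 + D1 − P0) / P0 = (82.91 + 1.91 − 74.00) / 74.00 = 10.82 / 74.00 = 14.6216%
MRP = 8.92% − 2.88% = 6.04%
CAPM required = R_f + β·MRP = 2.88% + 1.09 × 6.04% = 9.4636%
α = realised − required = 14.6216% − 9.4636% = +5.16%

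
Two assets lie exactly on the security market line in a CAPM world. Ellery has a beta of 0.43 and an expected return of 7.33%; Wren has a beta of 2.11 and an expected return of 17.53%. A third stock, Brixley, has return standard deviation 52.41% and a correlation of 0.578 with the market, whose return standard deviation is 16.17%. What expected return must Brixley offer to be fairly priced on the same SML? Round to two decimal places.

16.09%

MRP = (17.53% − 7.33%) / (2.11 − 0.43) = 6.0714%
R_f = 7.33% − 0.43 × 6.0714% = 4.7193%
β_Brixley = ρ·σ_i/σ_m = 0.578 × 52.41 / 16.17 = 1.8734
E(R_Brixley) = R_f + β × MRP = 4.7193% + 1.8734 × 6.0714% = 16.09%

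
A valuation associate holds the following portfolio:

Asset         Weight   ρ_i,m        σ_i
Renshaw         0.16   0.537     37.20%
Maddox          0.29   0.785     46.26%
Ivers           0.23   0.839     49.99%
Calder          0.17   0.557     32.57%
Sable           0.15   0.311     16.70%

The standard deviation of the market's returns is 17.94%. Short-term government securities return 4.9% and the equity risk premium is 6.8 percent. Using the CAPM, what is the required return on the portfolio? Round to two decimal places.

15.22%

β_Renshaw = 0.537 × 37.20% / 17.94% = 1.1135
β_Maddox = 0.785 × 46.26% / 17.94% = 2.0242
β_Ivers = 0.839 × 49.99% / 17.94% = 2.3379
β_Calder = 0.557 × 32.57% / 17.94% = 1.0112
β_Sable = 0.311 × 16.70% / 17.94% = 0.2895
β_P = Σ w_i β_i = 0.16×1.1135 + 0.29×2.0242 + 0.23×2.3379 + 0.17×1.0112 + 0.15×0.2895 = 1.5182
E(R_P) = R_f + β_P × MRP = 4.9% + 1.5182 × 6.8% = 15.22%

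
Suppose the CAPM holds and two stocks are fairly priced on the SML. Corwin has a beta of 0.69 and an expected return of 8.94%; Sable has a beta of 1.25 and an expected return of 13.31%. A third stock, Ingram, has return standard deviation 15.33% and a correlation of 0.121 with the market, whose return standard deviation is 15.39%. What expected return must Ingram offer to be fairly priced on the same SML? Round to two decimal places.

4.50%

MRP = (13.31% − 8.94%) / (1.25 − 0.69) = 7.8036%
R_f = 8.94% − 0.69 × 7.8036% = 3.5555%
β_Ingram = ρ·σ_i/σ_m = 0.121 × 15.33 / 15.39 = 0.1205
E(R_Ingram) = R_f + β × MRP = 3.5555% + 0.1205 × 7.8036% = 4.50%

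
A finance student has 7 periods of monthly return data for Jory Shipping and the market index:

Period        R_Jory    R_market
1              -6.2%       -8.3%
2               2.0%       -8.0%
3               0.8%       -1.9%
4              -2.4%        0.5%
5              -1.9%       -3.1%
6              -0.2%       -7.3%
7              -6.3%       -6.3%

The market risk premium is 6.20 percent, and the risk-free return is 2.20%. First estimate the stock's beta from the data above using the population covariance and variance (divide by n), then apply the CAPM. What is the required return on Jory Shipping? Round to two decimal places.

3.08%

Mean R_i = (-6.2 + 2.0 + 0.8 − 2.4 − 1.9 − 0.2 − 6.3) / 7 = -2.0286%
Mean R_m = (-8.3 − 8.0 − 1.9 + 0.5 − 3.1 − 7.3 − 6.3) / 7 = -4.9143%
Σ(R_i − R̄_i)(R_m − R̄_m) = 9.9971  ⇒  Cov = 9.9971 / 7 = 1.4282
Σ(R_m − R̄_m)² = 70.2886  ⇒  Var(R_m) = 70.2886 / 7 = 10.0412
β = Cov / Var(R_m) = 1.4282 / 10.0412 = 0.1422
E(R) = R_f + β × MRP = 2.20% + 0.1422 × 6.20% = 3.08%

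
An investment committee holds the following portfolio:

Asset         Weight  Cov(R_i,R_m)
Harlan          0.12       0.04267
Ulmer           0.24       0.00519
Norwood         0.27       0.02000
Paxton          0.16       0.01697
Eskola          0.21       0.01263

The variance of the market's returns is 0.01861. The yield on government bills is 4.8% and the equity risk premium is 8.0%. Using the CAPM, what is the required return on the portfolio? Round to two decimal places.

12.17%

β_Harlan = 0.04267 / 0.01861 = 2.2929
β_Ulmer = 0.00519 / 0.01861 = 0.2789
β_Norwood = 0.02000 / 0.01861 = 1.0747
β_Paxton = 0.01697 / 0.01861 = 0.9119
β_Eskola = 0.01263 / 0.01861 = 0.6787
β_P = Σ w_i β_i = 0.12×2.2929 + 0.24×0.2789 + 0.27×1.0747 + 0.16×0.9119 + 0.21×0.6787 = 0.9207
E(R_P) = R_f + β_P × MRP = 4.8% + 0.9207 × 8.0% = 12.17%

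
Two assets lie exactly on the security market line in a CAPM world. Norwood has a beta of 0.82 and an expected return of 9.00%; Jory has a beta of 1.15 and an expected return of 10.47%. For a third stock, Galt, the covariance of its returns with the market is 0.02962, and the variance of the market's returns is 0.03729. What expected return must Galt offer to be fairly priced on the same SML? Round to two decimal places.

8.89%

MRP = (10.47% − 9.00%) / (1.15 − 0.82) = 4.4545%
R_f = 9.00% − 0.82 × 4.4545% = 5.3473%
β_Galt = Cov / Var(R_m) = 0.02962 / 0.03729 = 0.7943
E(R_Galt) = R_f + β × MRP = 5.3473% + 0.7943 × 4.4545% = 8.89%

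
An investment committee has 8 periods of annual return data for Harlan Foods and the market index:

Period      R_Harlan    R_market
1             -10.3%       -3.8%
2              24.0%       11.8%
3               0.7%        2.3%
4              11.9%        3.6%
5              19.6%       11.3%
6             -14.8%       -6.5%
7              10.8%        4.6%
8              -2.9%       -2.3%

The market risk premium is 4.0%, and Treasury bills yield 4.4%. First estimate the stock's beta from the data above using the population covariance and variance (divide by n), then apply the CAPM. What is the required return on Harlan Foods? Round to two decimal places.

Mean R_i = (-10.3 + 24.0 + 0.7 + 11.9 + 19.6 − 14.8 + 10.8 − 2.9) / 8 = 4.8750%
Mean R_m = (-3.8 + 11.8 + 2.3 + 3.6 + 11.3 − 6.5 + 4.6 − 2.3) / 8 = 2.6250%
Σ(R_i − R̄_i)(R_m − R̄_m) = 638.4450  ⇒  Cov = 638.4450 / 8 = 79.8056
Σ(R_m − R̄_m)² = 313.1950  ⇒  Var(R_m) = 313.1950 / 8 = 39.1494
β = Cov / Var(R_m) = 79.8056 / 39.1494 = 2.0385
E(R) = R_f + β × MRP = 4.4% + 2.0385 × 4.0% = 12.55%

12.55%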